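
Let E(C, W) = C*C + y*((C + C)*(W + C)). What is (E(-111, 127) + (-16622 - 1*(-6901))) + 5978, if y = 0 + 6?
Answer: -12734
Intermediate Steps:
y = 6
E(C, W) = C² + 12*C*(C + W) (E(C, W) = C*C + 6*((C + C)*(W + C)) = C² + 6*((2*C)*(C + W)) = C² + 6*(2*C*(C + W)) = C² + 12*C*(C + W))
(E(-111, 127) + (-16622 - 1*(-6901))) + 5978 = (-111*(12*127 + 13*(-111)) + (-16622 - 1*(-6901))) + 5978 = (-111*(1524 - 1443) + (-16622 + 6901)) + 5978 = (-111*81 - 9721) + 5978 = (-8991 - 9721) + 5978 = -18712 + 5978 = -12734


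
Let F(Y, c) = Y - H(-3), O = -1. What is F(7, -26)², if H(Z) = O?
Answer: 64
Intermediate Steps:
H(Z) = -1
F(Y, c) = 1 + Y (F(Y, c) = Y - 1*(-1) = Y + 1 = 1 + Y)
F(7, -26)² = (1 + 7)² = 8² = 64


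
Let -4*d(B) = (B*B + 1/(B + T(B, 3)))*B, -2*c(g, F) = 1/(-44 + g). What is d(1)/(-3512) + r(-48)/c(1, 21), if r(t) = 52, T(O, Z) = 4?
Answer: 157056643/35120 ≈ 4472.0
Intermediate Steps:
c(g, F) = -1/(2*(-44 + g))
d(B) = -B*(B**2 + 1/(4 + B))/4 (d(B) = -(B*B + 1/(B + 4))*B/4 = -(B**2 + 1/(4 + B))*B/4 = -B*(B**2 + 1/(4 + B))/4)
d(1)/(-3512) + r(-48)/c(1, 21) = ((-1*1 - 1*1**4 - 4*1**3)/(16 + 4*1))/(-3512) + 52/((-1/(-88 + 2*1))) = ((-1 - 1*1 - 4*1)/(16 + 4))*(-1/3512) + 52/((-1/(-88 + 2))) = ((-1 - 1 - 4)/20)*(-1/3512) + 52/((-1/(-86))) = ((1/20)*(-6))*(-1/3512) + 52/((-1*(-1/86))) = -3/10*(-1/3512) + 52/(1/86) = 3/35120 + 52*86 = 3/35120 + 4472 = 157056643/35120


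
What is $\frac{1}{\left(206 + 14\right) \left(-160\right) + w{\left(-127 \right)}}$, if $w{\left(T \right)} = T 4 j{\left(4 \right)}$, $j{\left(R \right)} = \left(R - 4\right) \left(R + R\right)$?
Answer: $- \frac{1}{35200} \approx -2.8409 \cdot 10^{-5}$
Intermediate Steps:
$j{\left(R \right)} = 2 R \left(-4 + R\right)$ ($j{\left(R \right)} = \left(-4 + R\right) 2 R = 2 R \left(-4 + R\right)$)
$w{\left(T \right)} = 0$ ($w{\left(T \right)} = T 4 \cdot 2 \cdot 4 \left(-4 + 4\right) = 4 T 2 \cdot 4 \cdot 0 = 4 T 0 = 0$)
$\frac{1}{\left(206 + 14\right) \left(-160\right) + w{\left(-127 \right)}} = \frac{1}{\left(206 + 14\right) \left(-160\right) + 0} = \frac{1}{220 \left(-160\right) + 0} = \frac{1}{-35200 + 0} = \frac{1}{-35200} = - \frac{1}{35200}$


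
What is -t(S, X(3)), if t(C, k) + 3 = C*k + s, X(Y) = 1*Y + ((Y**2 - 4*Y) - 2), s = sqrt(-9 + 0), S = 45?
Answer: 93 - 3*I ≈ 93.0 - 3.0*I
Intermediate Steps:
s = 3*I (s = sqrt(-9) = 3*I ≈ 3.0*I)
X(Y) = -2 + Y**2 - 3*Y (X(Y) = Y + (-2 + Y**2 - 4*Y) = -2 + Y**2 - 3*Y)
t(C, k) = -3 + 3*I + C*k (t(C, k) = -3 + (C*k + 3*I) = -3 + (3*I + C*k) = -3 + 3*I + C*k)
-t(S, X(3)) = -(-3 + 3*I + 45*(-2 + 3**2 - 3*3)) = -(-3 + 3*I + 45*(-2 + 9 - 9)) = -(-3 + 3*I + 45*(-2)) = -(-3 + 3*I - 90) = -(-93 + 3*I) = 93 - 3*I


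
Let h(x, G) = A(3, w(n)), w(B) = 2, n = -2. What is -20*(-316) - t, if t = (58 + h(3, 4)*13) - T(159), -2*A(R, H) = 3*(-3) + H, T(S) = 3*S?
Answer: 13387/2 ≈ 6693.5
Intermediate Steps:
A(R, H) = 9/2 - H/2 (A(R, H) = -(3*(-3) + H)/2 = -(-9 + H)/2 = 9/2 - H/2)
h(x, G) = 7/2 (h(x, G) = 9/2 - 1/2*2 = 9/2 - 1 = 7/2)
t = -747/2 (t = (58 + (7/2)*13) - 3*159 = (58 + 91/2) - 1*477 = 207/2 - 477 = -747/2 ≈ -373.50)
-20*(-316) - t = -20*(-316) - 1*(-747/2) = 6320 + 747/2 = 13387/2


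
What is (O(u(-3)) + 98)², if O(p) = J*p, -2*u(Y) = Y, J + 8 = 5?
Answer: 34969/4 ≈ 8742.3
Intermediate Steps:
J = -3 (J = -8 + 5 = -3)
u(Y) = -Y/2
O(p) = -3*p
(O(u(-3)) + 98)² = (-(-3)*(-3)/2 + 98)² = (-3*3/2 + 98)² = (-9/2 + 98)² = (187/2)² = 34969/4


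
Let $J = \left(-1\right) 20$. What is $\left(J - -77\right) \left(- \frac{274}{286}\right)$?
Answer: $- \frac{7809}{143} \approx -54.608$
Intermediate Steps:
$J = -20$
$\left(J - -77\right) \left(- \frac{274}{286}\right) = \left(-20 - -77\right) \left(- \frac{274}{286}\right) = \left(-20 + 77\right) \left(\left(-274\right) \frac{1}{286}\right) = 57 \left(- \frac{137}{143}\right) = - \frac{7809}{143}$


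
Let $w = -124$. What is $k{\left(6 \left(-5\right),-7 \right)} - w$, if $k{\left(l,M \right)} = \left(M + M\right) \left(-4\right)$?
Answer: $180$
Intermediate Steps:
$k{\left(l,M \right)} = - 8 M$ ($k{\left(l,M \right)} = 2 M \left(-4\right) = - 8 M$)
$k{\left(6 \left(-5\right),-7 \right)} - w = \left(-8\right) \left(-7\right) - -124 = 56 + 124 = 180$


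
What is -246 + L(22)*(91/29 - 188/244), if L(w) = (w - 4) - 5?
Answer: -380730/1769 ≈ -215.22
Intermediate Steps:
L(w) = -9 + w (L(w) = (-4 + w) - 5 = -9 + w)
-246 + L(22)*(91/29 - 188/244) = -246 + (-9 + 22)*(91/29 - 188/244) = -246 + 13*(91*(1/29) - 188*1/244) = -246 + 13*(91/29 - 47/61) = -246 + 13*(4188/1769) = -246 + 54444/1769 = -380730/1769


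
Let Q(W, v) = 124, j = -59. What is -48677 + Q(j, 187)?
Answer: -48553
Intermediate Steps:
-48677 + Q(j, 187) = -48677 + 124 = -48553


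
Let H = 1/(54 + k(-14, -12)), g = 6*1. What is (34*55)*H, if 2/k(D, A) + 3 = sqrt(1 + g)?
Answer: 47685/1297 + 935*sqrt(7)/1297 ≈ 38.673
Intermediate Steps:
g = 6
k(D, A) = 2/(-3 + sqrt(7)) (k(D, A) = 2/(-3 + sqrt(1 + 6)) = 2/(-3 + sqrt(7)))
H = 1/(51 - sqrt(7)) (H = 1/(54 + (-3 - sqrt(7))) = 1/(51 - sqrt(7)) ≈ 0.020681)
(34*55)*H = (34*55)*(51/2594 + sqrt(7)/2594) = 1870*(51/2594 + sqrt(7)/2594) = 47685/1297 + 935*sqrt(7)/1297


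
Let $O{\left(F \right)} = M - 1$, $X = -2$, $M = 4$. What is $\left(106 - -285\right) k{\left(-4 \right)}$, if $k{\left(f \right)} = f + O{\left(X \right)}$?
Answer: $-391$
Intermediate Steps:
$O{\left(F \right)} = 3$ ($O{\left(F \right)} = 4 - 1 = 3$)
$k{\left(f \right)} = 3 + f$ ($k{\left(f \right)} = f + 3 = 3 + f$)
$\left(106 - -285\right) k{\left(-4 \right)} = \left(106 - -285\right) \left(3 - 4\right) = \left(106 + 285\right) \left(-1\right) = 391 \left(-1\right) = -391$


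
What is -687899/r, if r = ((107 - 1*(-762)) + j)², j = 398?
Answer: -687899/1605289 ≈ -0.42852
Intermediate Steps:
r = 1605289 (r = ((107 - 1*(-762)) + 398)² = ((107 + 762) + 398)² = (869 + 398)² = 1267² = 1605289)
-687899/r = -687899/1605289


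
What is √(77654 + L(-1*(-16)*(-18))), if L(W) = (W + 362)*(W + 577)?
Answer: 4*√6190 ≈ 314.71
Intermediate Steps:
L(W) = (362 + W)*(577 + W)
√(77654 + L(-1*(-16)*(-18))) = √(77654 + (208874 + (-1*(-16)*(-18))² + 939*(-1*(-16)*(-18)))) = √(77654 + (208874 + (16*(-18))² + 939*(16*(-18)))) = √(77654 + (208874 + (-288)² + 939*(-288))) = √(77654 + (208874 + 82944 - 270432)) = √(77654 + 21386) = √99040 = 4*√6190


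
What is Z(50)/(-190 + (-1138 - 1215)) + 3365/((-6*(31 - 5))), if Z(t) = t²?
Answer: -8947195/396708 ≈ -22.554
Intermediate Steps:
Z(50)/(-190 + (-1138 - 1215)) + 3365/((-6*(31 - 5))) = 50²/(-190 + (-1138 - 1215)) + 3365/((-6*(31 - 5))) = 2500/(-190 - 2353) + 3365/((-6*26)) = 2500/(-2543) + 3365/(-156) = 2500*(-1/2543) + 3365*(-1/156) = -2500/2543 - 3365/156 = -8947195/396708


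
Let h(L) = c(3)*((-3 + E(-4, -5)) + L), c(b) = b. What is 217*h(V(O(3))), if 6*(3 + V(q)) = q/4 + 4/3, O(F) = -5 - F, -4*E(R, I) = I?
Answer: -37975/12 ≈ -3164.6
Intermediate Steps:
E(R, I) = -I/4
V(q) = -25/9 + q/24 (V(q) = -3 + (q/4 + 4/3)/6 = -3 + (4/3 + q/4)/6 = -3 + (2/9 + q/24) = -25/9 + q/24)
h(L) = -21/4 + 3*L (h(L) = 3*((-3 - 1/4*(-5)) + L) = 3*((-3 + 5/4) + L) = 3*(-7/4 + L) = -21/4 + 3*L)
217*h(V(O(3))) = 217*(-21/4 + 3*(-25/9 + (-5 - 1*3)/24)) = 217*(-21/4 + 3*(-25/9 + (-5 - 3)/24)) = 217*(-21/4 + 3*(-25/9 + (1/24)*(-8))) = 217*(-21/4 + 3*(-25/9 - 1/3)) = 217*(-21/4 + 3*(-28/9)) = 217*(-21/4 - 28/3) = 217*(-175/12) = -37975/12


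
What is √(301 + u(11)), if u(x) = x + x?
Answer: √323 ≈ 17.972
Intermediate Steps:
u(x) = 2*x
√(301 + u(11)) = √(301 + 2*11) = √(301 + 22) = √323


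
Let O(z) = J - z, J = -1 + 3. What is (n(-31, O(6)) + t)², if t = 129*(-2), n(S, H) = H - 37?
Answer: 89401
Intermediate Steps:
J = 2
O(z) = 2 - z
n(S, H) = -37 + H
t = -258
(n(-31, O(6)) + t)² = ((-37 + (2 - 1*6)) - 258)² = ((-37 + (2 - 6)) - 258)² = ((-37 - 4) - 258)² = (-41 - 258)² = (-299)² = 89401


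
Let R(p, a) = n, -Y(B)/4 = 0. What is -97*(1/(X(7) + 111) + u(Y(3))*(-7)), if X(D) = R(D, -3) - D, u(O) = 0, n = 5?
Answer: -97/109 ≈ -0.88991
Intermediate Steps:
Y(B) = 0 (Y(B) = -4*0 = 0)
R(p, a) = 5
X(D) = 5 - D
-97*(1/(X(7) + 111) + u(Y(3))*(-7)) = -97*(1/((5 - 1*7) + 111) + 0*(-7)) = -97*(1/((5 - 7) + 111) + 0) = -97*(1/(-2 + 111) + 0) = -97*(1/109 + 0) = -97*1/109 = -97/109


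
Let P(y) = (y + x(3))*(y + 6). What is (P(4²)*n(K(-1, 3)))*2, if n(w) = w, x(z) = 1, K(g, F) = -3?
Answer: -2244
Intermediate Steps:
P(y) = (1 + y)*(6 + y) (P(y) = (y + 1)*(y + 6) = (1 + y)*(6 + y))
(P(4²)*n(K(-1, 3)))*2 = ((6 + (4²)² + 7*4²)*(-3))*2 = ((6 + 16² + 7*16)*(-3))*2 = ((6 + 256 + 112)*(-3))*2 = (374*(-3))*2 = -1122*2 = -2244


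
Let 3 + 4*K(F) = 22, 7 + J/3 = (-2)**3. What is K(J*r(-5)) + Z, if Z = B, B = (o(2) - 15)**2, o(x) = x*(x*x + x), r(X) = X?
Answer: 55/4 ≈ 13.750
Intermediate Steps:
J = -45 (J = -21 + 3*(-2)**3 = -21 + 3*(-8) = -21 - 24 = -45)
o(x) = x*(x + x**2) (o(x) = x*(x**2 + x) = x*(x + x**2))
B = 9 (B = (2**2*(1 + 2) - 15)**2 = (4*3 - 15)**2 = (12 - 15)**2 = (-3)**2 = 9)
K(F) = 19/4 (K(F) = -3/4 + (1/4)*22 = -3/4 + 11/2 = 19/4)
Z = 9
K(J*r(-5)) + Z = 19/4 + 9 = 55/4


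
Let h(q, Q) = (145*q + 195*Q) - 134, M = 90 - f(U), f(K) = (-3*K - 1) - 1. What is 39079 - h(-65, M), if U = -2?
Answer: 31868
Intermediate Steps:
f(K) = -2 - 3*K (f(K) = (-1 - 3*K) - 1 = -2 - 3*K)
M = 86 (M = 90 - (-2 - 3*(-2)) = 90 - (-2 + 6) = 90 - 1*4 = 90 - 4 = 86)
h(q, Q) = -134 + 145*q + 195*Q
39079 - h(-65, M) = 39079 - (-134 + 145*(-65) + 195*86) = 39079 - (-134 - 9425 + 16770) = 39079 - 1*7211 = 39079 - 7211 = 31868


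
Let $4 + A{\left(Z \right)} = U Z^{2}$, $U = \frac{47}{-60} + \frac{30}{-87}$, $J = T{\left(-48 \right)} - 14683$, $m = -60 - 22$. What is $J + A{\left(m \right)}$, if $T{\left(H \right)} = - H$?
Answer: $- \frac{9667768}{435} \approx -22225.0$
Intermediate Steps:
$m = -82$ ($m = -60 - 22 = -82$)
$J = -14635$ ($J = \left(-1\right) \left(-48\right) - 14683 = 48 - 14683 = -14635$)
$U = - \frac{1963}{1740}$ ($U = 47 \left(- \frac{1}{60}\right) + 30 \left(- \frac{1}{87}\right) = - \frac{47}{60} - \frac{10}{29} = - \frac{1963}{1740} \approx -1.1282$)
$A{\left(Z \right)} = -4 - \frac{1963 Z^{2}}{1740}$
$J + A{\left(m \right)} = -14635 - \left(4 + \frac{1963 \left(-82\right)^{2}}{1740}\right) = -14635 - \frac{3301543}{435} = - \frac{9667768}{435}$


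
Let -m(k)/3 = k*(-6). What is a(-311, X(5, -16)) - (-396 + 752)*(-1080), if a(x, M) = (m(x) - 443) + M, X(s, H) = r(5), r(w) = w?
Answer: 378444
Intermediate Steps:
m(k) = 18*k (m(k) = -3*k*(-6) = -(-18)*k = 18*k)
X(s, H) = 5
a(x, M) = -443 + M + 18*x (a(x, M) = (18*x - 443) + M = (-443 + 18*x) + M = -443 + M + 18*x)
a(-311, X(5, -16)) - (-396 + 752)*(-1080) = (-443 + 5 + 18*(-311)) - (-396 + 752)*(-1080) = (-443 + 5 - 5598) - 356*(-1080) = -6036 - 1*(-384480) = -6036 + 384480 = 378444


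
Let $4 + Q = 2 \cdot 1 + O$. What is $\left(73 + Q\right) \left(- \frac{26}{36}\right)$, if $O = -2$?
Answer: $- \frac{299}{6} \approx -49.833$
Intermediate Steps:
$Q = -4$ ($Q = -4 + \left(2 \cdot 1 - 2\right) = -4 + \left(2 - 2\right) = -4 + 0 = -4$)
$\left(73 + Q\right) \left(- \frac{26}{36}\right) = \left(73 - 4\right) \left(- \frac{26}{36}\right) = 69 \left(\left(-26\right) \frac{1}{36}\right) = 69 \left(- \frac{13}{18}\right) = - \frac{299}{6}$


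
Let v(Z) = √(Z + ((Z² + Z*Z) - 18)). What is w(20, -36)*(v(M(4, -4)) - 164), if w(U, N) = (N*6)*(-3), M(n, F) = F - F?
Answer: -106272 + 1944*I*√2 ≈ -1.0627e+5 + 2749.2*I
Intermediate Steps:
M(n, F) = 0
w(U, N) = -18*N (w(U, N) = (6*N)*(-3) = -18*N)
v(Z) = √(-18 + Z + 2*Z²) (v(Z) = √(Z + ((Z² + Z²) - 18)) = √(Z + (2*Z² - 18)) = √(Z + (-18 + 2*Z²)) = √(-18 + Z + 2*Z²))
w(20, -36)*(v(M(4, -4)) - 164) = (-18*(-36))*(√(-18 + 0 + 2*0²) - 164) = 648*(√(-18 + 0 + 2*0) - 164) = 648*(√(-18 + 0 + 0) - 164) = 648*(√(-18) - 164) = 648*(3*I*√2 - 164) = 648*(-164 + 3*I*√2) = -106272 + 1944*I*√2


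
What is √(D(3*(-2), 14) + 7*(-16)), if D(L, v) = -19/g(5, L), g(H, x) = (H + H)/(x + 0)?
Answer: I*√2515/5 ≈ 10.03*I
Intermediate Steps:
g(H, x) = 2*H/x (g(H, x) = (2*H)/x = 2*H/x)
D(L, v) = -19*L/10
√(D(3*(-2), 14) + 7*(-16)) = √(-57*(-2)/10 + 7*(-16)) = √(-19/10*(-6) - 112) = √(57/5 - 112) = √(-503/5) = I*√2515/5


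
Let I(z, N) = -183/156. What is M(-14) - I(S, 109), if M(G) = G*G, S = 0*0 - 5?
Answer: 10253/52 ≈ 197.17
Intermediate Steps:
S = -5 (S = 0 - 5 = -5)
M(G) = G²
I(z, N) = -61/52 (I(z, N) = -183*1/156 = -61/52)
M(-14) - I(S, 109) = (-14)² - 1*(-61/52) = 196 + 61/52 = 10253/52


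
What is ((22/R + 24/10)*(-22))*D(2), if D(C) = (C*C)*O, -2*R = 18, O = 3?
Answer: 176/15 ≈ 11.733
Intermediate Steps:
R = -9 (R = -½*18 = -9)
D(C) = 3*C² (D(C) = (C*C)*3 = C²*3 = 3*C²)
((22/R + 24/10)*(-22))*D(2) = ((22/(-9) + 24/10)*(-22))*(3*2²) = ((22*(-⅑) + 24*(⅒))*(-22))*(3*4) = ((-22/9 + 12/5)*(-22))*12 = -2/45*(-22)*12 = (44/45)*12 = 176/15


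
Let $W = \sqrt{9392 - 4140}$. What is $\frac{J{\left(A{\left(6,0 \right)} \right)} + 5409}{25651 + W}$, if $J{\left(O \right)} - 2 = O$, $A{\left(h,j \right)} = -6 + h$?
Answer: $\frac{19828223}{93995507} - \frac{1546 \sqrt{1313}}{93995507} \approx 0.21035$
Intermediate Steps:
$J{\left(O \right)} = 2 + O$
$W = 2 \sqrt{1313}$ ($W = \sqrt{5252} = 2 \sqrt{1313} \approx 72.471$)
$\frac{J{\left(A{\left(6,0 \right)} \right)} + 5409}{25651 + W} = \frac{\left(2 + \left(-6 + 6\right)\right) + 5409}{25651 + 2 \sqrt{1313}} = \frac{\left(2 + 0\right) + 5409}{25651 + 2 \sqrt{1313}} = \frac{2 + 5409}{25651 + 2 \sqrt{1313}} = \frac{5411}{25651 + 2 \sqrt{1313}}$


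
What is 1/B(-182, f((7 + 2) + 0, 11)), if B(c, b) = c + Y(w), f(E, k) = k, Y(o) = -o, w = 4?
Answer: -1/186 ≈ -0.0053763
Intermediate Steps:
B(c, b) = -4 + c (B(c, b) = c - 1*4 = c - 4 = -4 + c)
1/B(-182, f((7 + 2) + 0, 11)) = 1/(-4 - 182) = 1/(-186) = -1/186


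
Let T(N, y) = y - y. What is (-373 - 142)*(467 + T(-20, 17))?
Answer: -240505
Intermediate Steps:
T(N, y) = 0
(-373 - 142)*(467 + T(-20, 17)) = (-373 - 142)*(467 + 0) = -515*467 = -240505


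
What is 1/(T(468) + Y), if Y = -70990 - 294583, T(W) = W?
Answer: -1/365105 ≈ -2.7389e-6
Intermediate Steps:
Y = -365573
1/(T(468) + Y) = 1/(468 - 365573) = 1/(-365105) = -1/365105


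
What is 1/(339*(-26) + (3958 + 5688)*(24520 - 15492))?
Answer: 1/87075274 ≈ 1.1484e-8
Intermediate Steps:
1/(339*(-26) + (3958 + 5688)*(24520 - 15492)) = 1/(-8814 + 9646*9028) = 1/(-8814 + 87084088) = 1/87075274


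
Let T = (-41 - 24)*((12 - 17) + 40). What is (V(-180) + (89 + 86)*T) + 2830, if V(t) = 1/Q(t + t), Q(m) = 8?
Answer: -3162359/8 ≈ -3.9530e+5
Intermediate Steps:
V(t) = 1/8
T = -2275 (T = -65*(-5 + 40) = -65*35 = -2275)
(V(-180) + (89 + 86)*T) + 2830 = (1/8 + (89 + 86)*(-2275)) + 2830 = (1/8 + 175*(-2275)) + 2830 = (1/8 - 398125) + 2830 = -3184999/8 + 2830 = -3162359/8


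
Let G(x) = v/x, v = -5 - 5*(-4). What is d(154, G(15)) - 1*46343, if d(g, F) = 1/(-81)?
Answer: -3753784/81 ≈ -46343.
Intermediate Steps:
v = 15 (v = -5 + 20 = 15)
G(x) = 15/x
d(g, F) = -1/81
d(154, G(15)) - 1*46343 = -1/81 - 1*46343 = -1/81 - 46343 = -3753784/81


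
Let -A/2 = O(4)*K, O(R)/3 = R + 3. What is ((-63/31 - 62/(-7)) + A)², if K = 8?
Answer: 5102387761/47089 ≈ 1.0836e+5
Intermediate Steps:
O(R) = 9 + 3*R (O(R) = 3*(R + 3) = 3*(3 + R) = 9 + 3*R)
A = -336 (A = -2*(9 + 3*4)*8 = -2*(9 + 12)*8 = -42*8 = -2*168 = -336)
((-63/31 - 62/(-7)) + A)² = ((-63/31 - 62/(-7)) - 336)² = ((-63*1/31 - 62*(-⅐)) - 336)² = ((-63/31 + 62/7) - 336)² = (1481/217 - 336)² = (-71431/217)² = 5102387761/47089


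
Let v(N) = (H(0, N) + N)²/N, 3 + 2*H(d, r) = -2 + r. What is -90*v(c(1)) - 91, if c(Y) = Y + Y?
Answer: -409/4 ≈ -102.25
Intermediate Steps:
H(d, r) = -5/2 + r/2 (H(d, r) = -3/2 + (-2 + r)/2 = -3/2 + (-1 + r/2) = -5/2 + r/2)
c(Y) = 2*Y
v(N) = (-5/2 + 3*N/2)²/N (v(N) = ((-5/2 + N/2) + N)²/N = (-5/2 + 3*N/2)²/N)
-90*v(c(1)) - 91 = -45*(-5 + 3*(2*1))²/(2*(2*1)) - 91 = -45*(-5 + 3*2)²/(2*2) - 91 = -45*(-5 + 6)²/(2*2) - 91 = -45*1²/(2*2) - 91 = -45/(2*2) - 91 = -90*⅛ - 91 = -45/4 - 91 = -409/4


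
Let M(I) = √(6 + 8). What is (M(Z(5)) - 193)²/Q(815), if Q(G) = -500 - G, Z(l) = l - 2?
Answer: -37263/1315 + 386*√14/1315 ≈ -27.239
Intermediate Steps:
Z(l) = -2 + l
M(I) = √14
(M(Z(5)) - 193)²/Q(815) = (√14 - 193)²/(-500 - 1*815) = (-193 + √14)²/(-500 - 815) = (-193 + √14)²/(-1315) = (-193 + √14)²*(-1/1315) = -(-193 + √14)²/1315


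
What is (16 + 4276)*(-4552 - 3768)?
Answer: -35709440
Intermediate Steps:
(16 + 4276)*(-4552 - 3768) = 4292*(-8320) = -35709440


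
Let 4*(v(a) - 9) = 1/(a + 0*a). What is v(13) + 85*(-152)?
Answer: -671371/52 ≈ -12911.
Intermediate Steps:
v(a) = 9 + 1/(4*a) (v(a) = 9 + 1/(4*(a + 0*a)) = 9 + 1/(4*(a + 0)) = 9 + 1/(4*a))
v(13) + 85*(-152) = (9 + (1/4)/13) + 85*(-152) = (9 + (1/4)*(1/13)) - 12920 = (9 + 1/52) - 12920 = 469/52 - 12920 = -671371/52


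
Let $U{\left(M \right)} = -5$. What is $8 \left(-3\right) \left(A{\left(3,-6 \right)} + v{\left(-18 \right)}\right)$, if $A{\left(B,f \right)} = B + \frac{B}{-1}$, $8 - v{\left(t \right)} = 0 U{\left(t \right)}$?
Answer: $-192$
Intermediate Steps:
$v{\left(t \right)} = 8$ ($v{\left(t \right)} = 8 - 0 \left(-5\right) = 8 - 0 = 8 + 0 = 8$)
$A{\left(B,f \right)} = 0$ ($A{\left(B,f \right)} = B + B \left(-1\right) = B - B = 0$)
$8 \left(-3\right) \left(A{\left(3,-6 \right)} + v{\left(-18 \right)}\right) = 8 \left(-3\right) \left(0 + 8\right) = \left(-24\right) 8 = -192$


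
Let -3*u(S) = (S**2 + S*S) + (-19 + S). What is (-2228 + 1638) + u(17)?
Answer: -782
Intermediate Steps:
u(S) = 19/3 - 2*S**2/3 - S/3 (u(S) = -((S**2 + S*S) + (-19 + S))/3 = -((S**2 + S**2) + (-19 + S))/3 = -(2*S**2 + (-19 + S))/3 = -(-19 + S + 2*S**2)/3 = 19/3 - 2*S**2/3 - S/3)
(-2228 + 1638) + u(17) = (-2228 + 1638) + (19/3 - 2/3*17**2 - 1/3*17) = -590 + (19/3 - 2/3*289 - 17/3) = -590 + (19/3 - 578/3 - 17/3) = -590 - 192 = -782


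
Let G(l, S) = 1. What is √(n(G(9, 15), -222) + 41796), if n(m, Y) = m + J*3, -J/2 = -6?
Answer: √41833 ≈ 204.53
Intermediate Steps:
J = 12 (J = -2*(-6) = 12)
n(m, Y) = 36 + m (n(m, Y) = m + 12*3 = m + 36 = 36 + m)
√(n(G(9, 15), -222) + 41796) = √((36 + 1) + 41796) = √(37 + 41796) = √41833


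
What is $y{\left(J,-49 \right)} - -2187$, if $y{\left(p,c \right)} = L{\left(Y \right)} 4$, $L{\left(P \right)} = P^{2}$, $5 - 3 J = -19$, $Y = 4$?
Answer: $2251$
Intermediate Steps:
$J = 8$ ($J = \frac{5}{3} - - \frac{19}{3} = \frac{5}{3} + \frac{19}{3} = 8$)
$y{\left(p,c \right)} = 64$ ($y{\left(p,c \right)} = 4^{2} \cdot 4 = 16 \cdot 4 = 64$)
$y{\left(J,-49 \right)} - -2187 = 64 - -2187 = 64 + 2187 = 2251$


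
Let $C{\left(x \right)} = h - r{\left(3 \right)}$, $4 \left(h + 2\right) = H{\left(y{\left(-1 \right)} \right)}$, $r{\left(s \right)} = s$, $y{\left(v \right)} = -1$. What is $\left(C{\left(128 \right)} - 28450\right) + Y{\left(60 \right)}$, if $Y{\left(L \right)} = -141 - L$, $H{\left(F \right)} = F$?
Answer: $- \frac{114625}{4} \approx -28656.0$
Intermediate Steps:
$h = - \frac{9}{4}$ ($h = -2 + \frac{1}{4} \left(-1\right) = -2 - \frac{1}{4} = - \frac{9}{4} \approx -2.25$)
$C{\left(x \right)} = - \frac{21}{4}$ ($C{\left(x \right)} = - \frac{9}{4} - 3 = - \frac{21}{4}$)
$\left(C{\left(128 \right)} - 28450\right) + Y{\left(60 \right)} = \left(- \frac{21}{4} - 28450\right) - 201 = - \frac{113821}{4} - 201 = - \frac{114625}{4}$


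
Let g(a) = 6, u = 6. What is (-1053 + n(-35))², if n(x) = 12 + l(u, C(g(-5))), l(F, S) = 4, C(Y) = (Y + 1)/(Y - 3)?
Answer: 1075369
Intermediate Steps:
C(Y) = (1 + Y)/(-3 + Y)
n(x) = 16 (n(x) = 12 + 4 = 16)
(-1053 + n(-35))² = (-1053 + 16)² = (-1037)² = 1075369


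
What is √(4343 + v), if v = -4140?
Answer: √203 ≈ 14.248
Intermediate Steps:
√(4343 + v) = √(4343 - 4140) = √203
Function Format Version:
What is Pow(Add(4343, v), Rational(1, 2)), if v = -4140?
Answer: Pow(203, Rational(1, 2)) ≈ 14.248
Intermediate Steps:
Pow(Add(4343, v), Rational(1, 2)) = Pow(Add(4343, -4140), Rational(1, 2)) = Pow(203, Rational(1, 2))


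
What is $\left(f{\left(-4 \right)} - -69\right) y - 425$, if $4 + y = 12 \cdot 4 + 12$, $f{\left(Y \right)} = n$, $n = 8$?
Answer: $3887$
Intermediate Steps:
$f{\left(Y \right)} = 8$
$y = 56$ ($y = -4 + \left(12 \cdot 4 + 12\right) = -4 + \left(48 + 12\right) = -4 + 60 = 56$)
$\left(f{\left(-4 \right)} - -69\right) y - 425 = \left(8 - -69\right) 56 - 425 = \left(8 + 69\right) 56 - 425 = 77 \cdot 56 - 425 = 4312 - 425 = 3887$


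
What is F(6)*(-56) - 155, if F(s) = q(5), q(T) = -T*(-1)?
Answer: -435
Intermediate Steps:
q(T) = T
F(s) = 5
F(6)*(-56) - 155 = 5*(-56) - 155 = -280 - 155 = -435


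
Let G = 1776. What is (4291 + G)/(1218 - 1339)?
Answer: -6067/121 ≈ -50.141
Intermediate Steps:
(4291 + G)/(1218 - 1339) = (4291 + 1776)/(1218 - 1339) = 6067/(-121) = 6067*(-1/121) = -6067/121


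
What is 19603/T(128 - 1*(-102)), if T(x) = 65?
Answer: 19603/65 ≈ 301.58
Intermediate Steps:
19603/T(128 - 1*(-102)) = 19603/65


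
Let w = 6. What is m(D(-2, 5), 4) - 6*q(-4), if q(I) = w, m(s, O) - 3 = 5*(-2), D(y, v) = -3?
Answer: -43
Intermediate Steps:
m(s, O) = -7 (m(s, O) = 3 + 5*(-2) = 3 - 10 = -7)
q(I) = 6
m(D(-2, 5), 4) - 6*q(-4) = -7 - 6*6 = -7 - 36 = -43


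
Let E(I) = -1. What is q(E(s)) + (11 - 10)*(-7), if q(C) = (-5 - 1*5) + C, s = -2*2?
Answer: -18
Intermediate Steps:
s = -4
q(C) = -10 + C (q(C) = (-5 - 5) + C = -10 + C)
q(E(s)) + (11 - 10)*(-7) = (-10 - 1) + (11 - 10)*(-7) = -11 + 1*(-7) = -11 - 7 = -18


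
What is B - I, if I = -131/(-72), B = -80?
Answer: -5891/72 ≈ -81.819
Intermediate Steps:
I = 131/72 (I = -131*(-1/72) = 131/72 ≈ 1.8194)
B - I = -80 - 1*131/72 = -80 - 131/72 = -5891/72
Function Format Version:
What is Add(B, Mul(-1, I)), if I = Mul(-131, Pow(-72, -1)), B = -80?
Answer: Rational(-5891, 72) ≈ -81.819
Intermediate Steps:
I = Rational(131, 72) (I = Mul(-131, Rational(-1, 72)) = Rational(131, 72) ≈ 1.8194)
Add(B, Mul(-1, I)) = Add(-80, Mul(-1, Rational(131, 72))) = Add(-80, Rational(-131, 72)) = Rational(-5891, 72)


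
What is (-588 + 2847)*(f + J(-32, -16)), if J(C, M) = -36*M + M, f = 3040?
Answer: 8132400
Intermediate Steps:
J(C, M) = -35*M
(-588 + 2847)*(f + J(-32, -16)) = (-588 + 2847)*(3040 - 35*(-16)) = 2259*(3040 + 560) = 2259*3600 = 8132400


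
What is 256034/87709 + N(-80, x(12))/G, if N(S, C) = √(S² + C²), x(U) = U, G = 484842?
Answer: 256034/87709 + 2*√409/242421 ≈ 2.9193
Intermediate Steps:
N(S, C) = √(C² + S²)
256034/87709 + N(-80, x(12))/G = 256034/87709 + √(12² + (-80)²)/484842 = 256034*(1/87709) + √(144 + 6400)*(1/484842) = 256034/87709 + √6544*(1/484842) = 256034/87709 + (4*√409)*(1/484842) = 256034/87709 + 2*√409/242421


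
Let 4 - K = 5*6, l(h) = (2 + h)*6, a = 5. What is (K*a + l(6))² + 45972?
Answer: 52696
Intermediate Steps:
l(h) = 12 + 6*h
K = -26 (K = 4 - 5*6 = 4 - 1*30 = 4 - 30 = -26)
(K*a + l(6))² + 45972 = (-26*5 + (12 + 6*6))² + 45972 = (-130 + (12 + 36))² + 45972 = (-130 + 48)² + 45972 = (-82)² + 45972 = 6724 + 45972 = 52696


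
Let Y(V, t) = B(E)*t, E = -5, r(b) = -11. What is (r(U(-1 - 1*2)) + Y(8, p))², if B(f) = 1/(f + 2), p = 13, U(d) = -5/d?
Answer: 2116/9 ≈ 235.11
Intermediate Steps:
B(f) = 1/(2 + f)
Y(V, t) = -t/3 (Y(V, t) = t/(2 - 5) = t/(-3) = -t/3)
(r(U(-1 - 1*2)) + Y(8, p))² = (-11 - ⅓*13)² = (-11 - 13/3)² = (-46/3)² = 2116/9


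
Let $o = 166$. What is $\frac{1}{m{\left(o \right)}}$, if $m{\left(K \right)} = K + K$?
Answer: $\frac{1}{332} \approx 0.003012$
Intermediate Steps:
$m{\left(K \right)} = 2 K$
$\frac{1}{m{\left(o \right)}} = \frac{1}{2 \cdot 166} = \frac{1}{332}$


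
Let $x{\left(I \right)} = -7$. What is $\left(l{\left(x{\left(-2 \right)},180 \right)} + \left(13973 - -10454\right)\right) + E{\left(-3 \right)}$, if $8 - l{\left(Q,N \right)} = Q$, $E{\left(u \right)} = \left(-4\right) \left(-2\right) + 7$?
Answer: $24457$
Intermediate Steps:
$E{\left(u \right)} = 15$ ($E{\left(u \right)} = 8 + 7 = 15$)
$l{\left(Q,N \right)} = 8 - Q$
$\left(l{\left(x{\left(-2 \right)},180 \right)} + \left(13973 - -10454\right)\right) + E{\left(-3 \right)} = \left(\left(8 - -7\right) + \left(13973 - -10454\right)\right) + 15 = \left(\left(8 + 7\right) + \left(13973 + 10454\right)\right) + 15 = \left(15 + 24427\right) + 15 = 24442 + 15 = 24457$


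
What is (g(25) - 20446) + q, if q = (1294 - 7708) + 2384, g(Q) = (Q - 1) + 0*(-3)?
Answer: -24452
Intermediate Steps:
g(Q) = -1 + Q (g(Q) = (-1 + Q) + 0 = -1 + Q)
q = -4030 (q = -6414 + 2384 = -4030)
(g(25) - 20446) + q = ((-1 + 25) - 20446) - 4030 = (24 - 20446) - 4030 = -20422 - 4030 = -24452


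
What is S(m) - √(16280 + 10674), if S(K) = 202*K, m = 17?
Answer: 3434 - √26954 ≈ 3269.8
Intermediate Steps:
S(m) - √(16280 + 10674) = 202*17 - √(16280 + 10674) = 3434 - √26954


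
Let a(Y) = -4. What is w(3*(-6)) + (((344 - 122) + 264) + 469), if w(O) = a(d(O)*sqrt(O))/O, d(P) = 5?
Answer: 8597/9 ≈ 955.22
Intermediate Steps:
w(O) = -4/O
w(3*(-6)) + (((344 - 122) + 264) + 469) = -4/(3*(-6)) + (((344 - 122) + 264) + 469) = -4/(-18) + ((222 + 264) + 469) = -4*(-1/18) + (486 + 469) = 2/9 + 955 = 8597/9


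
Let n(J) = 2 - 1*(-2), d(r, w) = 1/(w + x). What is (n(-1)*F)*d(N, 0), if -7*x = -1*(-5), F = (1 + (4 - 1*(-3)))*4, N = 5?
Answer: -896/5 ≈ -179.20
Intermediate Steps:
F = 32 (F = (1 + (4 + 3))*4 = (1 + 7)*4 = 8*4 = 32)
x = -5/7 (x = -(-1)*(-5)/7 = -⅐*5 = -5/7 ≈ -0.71429)
d(r, w) = 1/(-5/7 + w) (d(r, w) = 1/(w - 5/7) = 1/(-5/7 + w))
n(J) = 4 (n(J) = 2 + 2 = 4)
(n(-1)*F)*d(N, 0) = (4*32)*(7/(-5 + 7*0)) = 128*(7/(-5 + 0)) = 128*(7/(-5)) = 128*(7*(-⅕)) = 128*(-7/5) = -896/5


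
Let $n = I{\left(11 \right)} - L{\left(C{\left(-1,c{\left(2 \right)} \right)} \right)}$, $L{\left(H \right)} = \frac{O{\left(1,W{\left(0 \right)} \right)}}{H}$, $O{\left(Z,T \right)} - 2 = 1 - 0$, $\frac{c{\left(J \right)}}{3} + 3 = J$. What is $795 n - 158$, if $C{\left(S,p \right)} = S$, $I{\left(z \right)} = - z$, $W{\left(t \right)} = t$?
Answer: $-6518$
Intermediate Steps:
$c{\left(J \right)} = -9 + 3 J$
$O{\left(Z,T \right)} = 3$ ($O{\left(Z,T \right)} = 2 + \left(1 - 0\right) = 2 + \left(1 + 0\right) = 2 + 1 = 3$)
$L{\left(H \right)} = \frac{3}{H}$
$n = -8$ ($n = \left(-1\right) 11 - \frac{3}{-1} = -11 - 3 \left(-1\right) = -11 - -3 = -11 + 3 = -8$)
$795 n - 158 = 795 \left(-8\right) - 158 = -6360 - 158 = -6518$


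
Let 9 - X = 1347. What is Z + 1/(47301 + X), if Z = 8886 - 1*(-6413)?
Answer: 703187938/45963 ≈ 15299.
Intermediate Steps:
Z = 15299 (Z = 8886 + 6413 = 15299)
X = -1338 (X = 9 - 1*1347 = 9 - 1347 = -1338)
Z + 1/(47301 + X) = 15299 + 1/(47301 - 1338) = 15299 + 1/45963 = 703187938/45963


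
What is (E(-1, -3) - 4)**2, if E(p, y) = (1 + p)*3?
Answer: 16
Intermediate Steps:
E(p, y) = 3 + 3*p
(E(-1, -3) - 4)**2 = ((3 + 3*(-1)) - 4)**2 = ((3 - 3) - 4)**2 = (0 - 4)**2 = (-4)**2 = 16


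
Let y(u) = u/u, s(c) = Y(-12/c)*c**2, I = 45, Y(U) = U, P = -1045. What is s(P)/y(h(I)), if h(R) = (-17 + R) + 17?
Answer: 12540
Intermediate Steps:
s(c) = -12*c (s(c) = (-12/c)*c**2 = -12*c)
h(R) = R
y(u) = 1
s(P)/y(h(I)) = -12*(-1045)/1 = 12540*1 = 12540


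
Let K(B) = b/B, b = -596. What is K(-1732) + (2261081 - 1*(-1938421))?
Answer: 1818384515/433 ≈ 4.1995e+6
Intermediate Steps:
K(B) = -596/B
K(-1732) + (2261081 - 1*(-1938421)) = -596/(-1732) + (2261081 - 1*(-1938421)) = -596*(-1/1732) + (2261081 + 1938421) = 149/433 + 4199502 = 1818384515/433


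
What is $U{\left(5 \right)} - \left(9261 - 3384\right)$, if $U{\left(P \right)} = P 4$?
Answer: $-5857$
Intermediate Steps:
$U{\left(P \right)} = 4 P$
$U{\left(5 \right)} - \left(9261 - 3384\right) = 4 \cdot 5 - \left(9261 - 3384\right) = 20 - 5877 = -5857$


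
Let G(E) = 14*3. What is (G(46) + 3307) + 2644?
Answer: 5993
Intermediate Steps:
G(E) = 42
(G(46) + 3307) + 2644 = (42 + 3307) + 2644 = 3349 + 2644 = 5993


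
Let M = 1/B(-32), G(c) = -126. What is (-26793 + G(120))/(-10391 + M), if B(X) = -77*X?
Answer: 66328416/25603423 ≈ 2.5906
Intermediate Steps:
M = 1/2464 (M = 1/(-77*(-32)) = 1/2464 ≈ 0.00040584)
(-26793 + G(120))/(-10391 + M) = (-26793 - 126)/(-10391 + 1/2464) = -26919/(-25603423/2464) = -26919*(-2464/25603423) = 66328416/25603423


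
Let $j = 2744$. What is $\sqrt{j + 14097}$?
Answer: $\sqrt{16841} \approx 129.77$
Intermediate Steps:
$\sqrt{j + 14097} = \sqrt{2744 + 14097} = \sqrt{16841}$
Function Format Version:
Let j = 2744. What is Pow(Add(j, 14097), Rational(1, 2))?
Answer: Pow(16841, Rational(1, 2)) ≈ 129.77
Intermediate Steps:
Pow(Add(j, 14097), Rational(1, 2)) = Pow(Add(2744, 14097), Rational(1, 2)) = Pow(16841, Rational(1, 2))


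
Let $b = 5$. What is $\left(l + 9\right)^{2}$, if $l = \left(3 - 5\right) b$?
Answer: $1$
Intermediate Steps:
$l = -10$ ($l = \left(3 - 5\right) 5 = \left(-2\right) 5 = -10$)
$\left(l + 9\right)^{2} = \left(-10 + 9\right)^{2} = \left(-1\right)^{2} = 1$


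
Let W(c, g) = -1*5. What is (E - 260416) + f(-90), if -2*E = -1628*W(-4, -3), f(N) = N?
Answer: -264576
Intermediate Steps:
W(c, g) = -5
E = -4070 (E = -(-814)*(-5) = -1/2*8140 = -4070)
(E - 260416) + f(-90) = (-4070 - 260416) - 90 = -264486 - 90 = -264576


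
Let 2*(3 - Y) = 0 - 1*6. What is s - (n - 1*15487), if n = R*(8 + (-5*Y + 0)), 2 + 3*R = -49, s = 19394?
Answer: 34507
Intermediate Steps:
R = -17 (R = -2/3 + (1/3)*(-49) = -2/3 - 49/3 = -17)
Y = 6 (Y = 3 - (0 - 1*6)/2 = 3 - (0 - 6)/2 = 3 - 1/2*(-6) = 3 + 3 = 6)
n = 374 (n = -17*(8 + (-5*6 + 0)) = -17*(8 + (-30 + 0)) = -17*(8 - 30) = -17*(-22) = 374)
s - (n - 1*15487) = 19394 - (374 - 1*15487) = 19394 - (374 - 15487) = 19394 - 1*(-15113) = 19394 + 15113 = 34507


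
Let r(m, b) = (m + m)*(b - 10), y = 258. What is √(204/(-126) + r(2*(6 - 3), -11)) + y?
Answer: 258 + I*√111846/21 ≈ 258.0 + 15.925*I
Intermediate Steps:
r(m, b) = 2*m*(-10 + b) (r(m, b) = (2*m)*(-10 + b) = 2*m*(-10 + b))
√(204/(-126) + r(2*(6 - 3), -11)) + y = √(204/(-126) + 2*(2*(6 - 3))*(-10 - 11)) + 258 = √(204*(-1/126) + 2*(2*3)*(-21)) + 258 = √(-34/21 + 2*6*(-21)) + 258 = √(-34/21 - 252) + 258 = √(-5326/21) + 258 = I*√111846/21 + 258 = 258 + I*√111846/21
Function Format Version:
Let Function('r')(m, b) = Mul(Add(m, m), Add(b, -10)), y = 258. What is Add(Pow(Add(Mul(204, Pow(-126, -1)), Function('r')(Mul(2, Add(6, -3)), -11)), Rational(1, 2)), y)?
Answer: Add(258, Mul(Rational(1, 21), I, Pow(111846, Rational(1, 2)))) ≈ Add(258.00, Mul(15.925, I))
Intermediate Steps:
Function('r')(m, b) = Mul(2, m, Add(-10, b)) (Function('r')(m, b) = Mul(Mul(2, m), Add(-10, b)) = Mul(2, m, Add(-10, b)))
Add(Pow(Add(Mul(204, Pow(-126, -1)), Function('r')(Mul(2, Add(6, -3)), -11)), Rational(1, 2)), y) = Add(Pow(Add(Mul(204, Pow(-126, -1)), Mul(2, Mul(2, Add(6, -3)), Add(-10, -11))), Rational(1, 2)), 258) = Add(Pow(Add(Mul(204, Rational(-1, 126)), Mul(2, Mul(2, 3), -21)), Rational(1, 2)), 258) = Add(Pow(Add(Rational(-34, 21), Mul(2, 6, -21)), Rational(1, 2)), 258) = Add(Pow(Add(Rational(-34, 21), -252), Rational(1, 2)), 258) = Add(Pow(Rational(-5326, 21), Rational(1, 2)), 258) = Add(Mul(Rational(1, 21), I, Pow(111846, Rational(1, 2))), 258) = Add(258, Mul(Rational(1, 21), I, Pow(111846, Rational(1, 2))))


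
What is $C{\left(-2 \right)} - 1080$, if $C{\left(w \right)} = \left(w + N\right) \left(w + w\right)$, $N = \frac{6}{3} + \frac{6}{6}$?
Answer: $-1084$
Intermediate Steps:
$N = 3$ ($N = 6 \cdot \frac{1}{3} + 6 \cdot \frac{1}{6} = 2 + 1 = 3$)
$C{\left(w \right)} = 2 w \left(3 + w\right)$ ($C{\left(w \right)} = \left(w + 3\right) \left(w + w\right) = \left(3 + w\right) 2 w = 2 w \left(3 + w\right)$)
$C{\left(-2 \right)} - 1080 = 2 \left(-2\right) \left(3 - 2\right) - 1080 = 2 \left(-2\right) 1 - 1080 = -4 - 1080 = -1084$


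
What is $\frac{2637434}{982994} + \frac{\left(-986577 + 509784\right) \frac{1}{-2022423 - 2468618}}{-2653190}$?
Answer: $\frac{15713284363454647309}{5856474315538072630} \approx 2.6831$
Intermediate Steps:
$\frac{2637434}{982994} + \frac{\left(-986577 + 509784\right) \frac{1}{-2022423 - 2468618}}{-2653190} = 2637434 \cdot \frac{1}{982994} + - \frac{476793}{-4491041} \left(- \frac{1}{2653190}\right) = \frac{1318717}{491497} + \left(-476793\right) \left(- \frac{1}{4491041}\right) \left(- \frac{1}{2653190}\right) = \frac{1318717}{491497} + \frac{476793}{4491041} \left(- \frac{1}{2653190}\right) = \frac{1318717}{491497} - \frac{476793}{11915585070790} = \frac{15713284363454647309}{5856474315538072630}$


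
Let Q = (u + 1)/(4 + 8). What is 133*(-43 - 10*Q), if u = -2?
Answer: -33649/6 ≈ -5608.2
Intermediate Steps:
Q = -1/12 (Q = (-2 + 1)/(4 + 8) = -1/12 ≈ -0.083333)
133*(-43 - 10*Q) = 133*(-43 - 10*(-1/12)) = 133*(-43 + ⅚) = 133*(-253/6) = -33649/6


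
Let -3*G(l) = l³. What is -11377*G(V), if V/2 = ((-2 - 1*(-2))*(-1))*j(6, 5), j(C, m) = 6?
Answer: 0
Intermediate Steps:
V = 0 (V = 2*(((-2 - 1*(-2))*(-1))*6) = 2*(((-2 + 2)*(-1))*6) = 2*((0*(-1))*6) = 2*(0*6) = 2*0 = 0)
G(l) = -l³/3
-11377*G(V) = -(-11377)*0³/3 = -(-11377)*0/3 = -11377*0 = 0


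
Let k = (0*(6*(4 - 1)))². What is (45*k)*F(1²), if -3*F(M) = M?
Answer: 0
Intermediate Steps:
F(M) = -M/3
k = 0 (k = (0*(6*3))² = (0*18)² = 0² = 0)
(45*k)*F(1²) = (45*0)*(-⅓*1²) = 0*(-⅓*1) = 0*(-⅓) = 0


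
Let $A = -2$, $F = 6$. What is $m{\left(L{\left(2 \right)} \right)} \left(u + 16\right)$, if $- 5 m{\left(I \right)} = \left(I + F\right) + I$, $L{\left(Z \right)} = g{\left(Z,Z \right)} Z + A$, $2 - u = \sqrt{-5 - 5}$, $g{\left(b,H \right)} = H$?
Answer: $-36 + 2 i \sqrt{10} \approx -36.0 + 6.3246 i$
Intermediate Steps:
$u = 2 - i \sqrt{10}$ ($u = 2 - \sqrt{-5 - 5} = 2 - \sqrt{-10} = 2 - i \sqrt{10} \approx 2.0 - 3.1623 i$)
$L{\left(Z \right)} = -2 + Z^{2}$ ($L{\left(Z \right)} = Z Z - 2 = Z^{2} - 2 = -2 + Z^{2}$)
$m{\left(I \right)} = - \frac{6}{5} - \frac{2 I}{5}$ ($m{\left(I \right)} = - \frac{\left(I + 6\right) + I}{5} = - \frac{\left(6 + I\right) + I}{5} = - \frac{6 + 2 I}{5} = - \frac{6}{5} - \frac{2 I}{5}$)
$m{\left(L{\left(2 \right)} \right)} \left(u + 16\right) = \left(- \frac{6}{5} - \frac{2 \left(-2 + 2^{2}\right)}{5}\right) \left(\left(2 - i \sqrt{10}\right) + 16\right) = \left(- \frac{6}{5} - \frac{2 \left(-2 + 4\right)}{5}\right) \left(18 - i \sqrt{10}\right) = \left(- \frac{6}{5} - \frac{4}{5}\right) \left(18 - i \sqrt{10}\right) = - 2 \left(18 - i \sqrt{10}\right) = -36 + 2 i \sqrt{10}$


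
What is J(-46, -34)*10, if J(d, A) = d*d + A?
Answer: 20820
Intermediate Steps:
J(d, A) = A + d**2 (J(d, A) = d**2 + A = A + d**2)
J(-46, -34)*10 = (-34 + (-46)**2)*10 = (-34 + 2116)*10 = 2082*10 = 20820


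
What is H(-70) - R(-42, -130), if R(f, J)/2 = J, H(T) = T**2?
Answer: 5160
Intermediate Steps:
R(f, J) = 2*J
H(-70) - R(-42, -130) = (-70)**2 - 2*(-130) = 4900 - 1*(-260) = 4900 + 260 = 5160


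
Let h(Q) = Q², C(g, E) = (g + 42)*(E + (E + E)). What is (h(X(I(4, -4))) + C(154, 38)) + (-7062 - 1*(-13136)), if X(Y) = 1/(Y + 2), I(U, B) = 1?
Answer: 255763/9 ≈ 28418.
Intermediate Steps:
C(g, E) = 3*E*(42 + g) (C(g, E) = (42 + g)*(E + 2*E) = (42 + g)*(3*E) = 3*E*(42 + g))
X(Y) = 1/(2 + Y)
(h(X(I(4, -4))) + C(154, 38)) + (-7062 - 1*(-13136)) = ((1/(2 + 1))² + 3*38*(42 + 154)) + (-7062 - 1*(-13136)) = ((1/3)² + 3*38*196) + (-7062 + 13136) = ((⅓)² + 22344) + 6074 = (⅑ + 22344) + 6074 = 201097/9 + 6074 = 255763/9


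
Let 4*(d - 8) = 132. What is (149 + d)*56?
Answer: 10640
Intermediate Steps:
d = 41 (d = 8 + (¼)*132 = 8 + 33 = 41)
(149 + d)*56 = (149 + 41)*56 = 190*56 = 10640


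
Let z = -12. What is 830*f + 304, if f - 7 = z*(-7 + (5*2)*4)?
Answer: -322566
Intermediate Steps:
f = -389 (f = 7 - 12*(-7 + (5*2)*4) = 7 - 12*(-7 + 10*4) = 7 - 12*(-7 + 40) = 7 - 12*33 = 7 - 396 = -389)
830*f + 304 = 830*(-389) + 304 = -322870 + 304 = -322566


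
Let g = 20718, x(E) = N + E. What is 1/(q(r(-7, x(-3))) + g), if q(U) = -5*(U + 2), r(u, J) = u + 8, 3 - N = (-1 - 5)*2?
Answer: 1/20703 ≈ 4.8302e-5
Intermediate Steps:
N = 15 (N = 3 - (-1 - 5)*2 = 3 - (-6)*2 = 3 - 1*(-12) = 3 + 12 = 15)
x(E) = 15 + E
r(u, J) = 8 + u
q(U) = -10 - 5*U (q(U) = -5*(2 + U) = -10 - 5*U)
1/(q(r(-7, x(-3))) + g) = 1/((-10 - 5*(8 - 7)) + 20718) = 1/((-10 - 5*1) + 20718) = 1/((-10 - 5) + 20718) = 1/(-15 + 20718) = 1/20703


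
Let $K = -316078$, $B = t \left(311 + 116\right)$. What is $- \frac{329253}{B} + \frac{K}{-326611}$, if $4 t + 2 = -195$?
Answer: $\frac{456738771614}{27474190709} \approx 16.624$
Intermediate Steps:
$t = - \frac{197}{4}$ ($t = - \frac{1}{2} + \frac{1}{4} \left(-195\right) = - \frac{1}{2} - \frac{195}{4} = - \frac{197}{4} \approx -49.25$)
$B = - \frac{84119}{4}$ ($B = - \frac{197 \left(311 + 116\right)}{4} = \left(- \frac{197}{4}\right) 427 = - \frac{84119}{4} \approx -21030.0$)
$- \frac{329253}{B} + \frac{K}{-326611} = - \frac{329253}{- \frac{84119}{4}} - \frac{316078}{-326611} = \left(-329253\right) \left(- \frac{4}{84119}\right) - - \frac{316078}{326611} = \frac{1317012}{84119} + \frac{316078}{326611} = \frac{456738771614}{27474190709}$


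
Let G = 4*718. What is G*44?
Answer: 126368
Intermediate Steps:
G = 2872
G*44 = 2872*44 = 126368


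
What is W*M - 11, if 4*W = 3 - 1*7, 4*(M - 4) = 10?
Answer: -35/2 ≈ -17.500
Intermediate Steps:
M = 13/2 (M = 4 + (¼)*10 = 4 + 5/2 = 13/2 ≈ 6.5000)
W = -1 (W = (3 - 1*7)/4 = (3 - 7)/4 = (¼)*(-4) = -1)
W*M - 11 = -1*13/2 - 11 = -13/2 - 11 = -35/2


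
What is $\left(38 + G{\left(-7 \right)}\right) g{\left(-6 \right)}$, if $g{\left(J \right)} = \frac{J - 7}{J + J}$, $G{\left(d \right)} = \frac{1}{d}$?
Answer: $\frac{3445}{84} \approx 41.012$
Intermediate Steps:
$g{\left(J \right)} = \frac{-7 + J}{2 J}$
$\left(38 + G{\left(-7 \right)}\right) g{\left(-6 \right)} = \left(38 + \frac{1}{-7}\right) \frac{-7 - 6}{2 \left(-6\right)} = \left(38 - \frac{1}{7}\right) \frac{1}{2} \left(- \frac{1}{6}\right) \left(-13\right) = \frac{265}{7} \cdot \frac{13}{12} = \frac{3445}{84}$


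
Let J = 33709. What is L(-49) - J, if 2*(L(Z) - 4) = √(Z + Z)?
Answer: -33705 + 7*I*√2/2 ≈ -33705.0 + 4.9497*I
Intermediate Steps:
L(Z) = 4 + √2*√Z/2 (L(Z) = 4 + √(Z + Z)/2 = 4 + √(2*Z)/2 = 4 + (√2*√Z)/2 = 4 + √2*√Z/2)
L(-49) - J = (4 + √2*√(-49)/2) - 1*33709 = (4 + √2*(7*I)/2) - 33709 = (4 + 7*I*√2/2) - 33709 = -33705 + 7*I*√2/2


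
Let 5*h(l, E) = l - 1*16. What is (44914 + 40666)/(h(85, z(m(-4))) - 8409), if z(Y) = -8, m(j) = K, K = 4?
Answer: -9725/954 ≈ -10.194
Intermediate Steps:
m(j) = 4
h(l, E) = -16/5 + l/5 (h(l, E) = (l - 1*16)/5 = (l - 16)/5 = (-16 + l)/5 = -16/5 + l/5)
(44914 + 40666)/(h(85, z(m(-4))) - 8409) = (44914 + 40666)/((-16/5 + (⅕)*85) - 8409) = 85580/((-16/5 + 17) - 8409) = 85580/(69/5 - 8409) = 85580/(-41976/5) = 85580*(-5/41976) = -9725/954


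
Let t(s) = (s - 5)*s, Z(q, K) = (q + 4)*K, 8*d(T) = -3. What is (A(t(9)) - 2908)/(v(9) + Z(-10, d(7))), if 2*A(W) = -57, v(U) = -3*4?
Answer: 11746/39 ≈ 301.18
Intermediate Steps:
d(T) = -3/8 (d(T) = (⅛)*(-3) = -3/8)
v(U) = -12
Z(q, K) = K*(4 + q) (Z(q, K) = (4 + q)*K = K*(4 + q))
t(s) = s*(-5 + s) (t(s) = (-5 + s)*s = s*(-5 + s))
A(W) = -57/2 (A(W) = (½)*(-57) = -57/2)
(A(t(9)) - 2908)/(v(9) + Z(-10, d(7))) = (-57/2 - 2908)/(-12 - 3*(4 - 10)/8) = -5873/(2*(-12 - 3/8*(-6))) = -5873/(2*(-12 + 9/4)) = -5873/(2*(-39/4)) = -5873/2*(-4/39) = 11746/39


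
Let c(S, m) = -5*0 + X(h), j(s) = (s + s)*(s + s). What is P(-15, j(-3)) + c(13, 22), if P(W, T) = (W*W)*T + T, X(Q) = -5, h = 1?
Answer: 8131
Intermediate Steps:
j(s) = 4*s**2 (j(s) = (2*s)*(2*s) = 4*s**2)
c(S, m) = -5 (c(S, m) = -5*0 - 5 = 0 - 5 = -5)
P(W, T) = T + T*W**2 (P(W, T) = W**2*T + T = T*W**2 + T = T + T*W**2)
P(-15, j(-3)) + c(13, 22) = (4*(-3)**2)*(1 + (-15)**2) - 5 = (4*9)*(1 + 225) - 5 = 36*226 - 5 = 8136 - 5 = 8131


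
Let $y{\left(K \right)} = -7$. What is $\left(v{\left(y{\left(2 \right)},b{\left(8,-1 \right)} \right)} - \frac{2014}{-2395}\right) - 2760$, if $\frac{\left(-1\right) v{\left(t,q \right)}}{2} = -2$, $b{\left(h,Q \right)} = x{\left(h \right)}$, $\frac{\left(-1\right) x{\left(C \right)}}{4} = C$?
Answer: $- \frac{6598606}{2395} \approx -2755.2$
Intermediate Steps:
$x{\left(C \right)} = - 4 C$
$b{\left(h,Q \right)} = - 4 h$
$v{\left(t,q \right)} = 4$ ($v{\left(t,q \right)} = \left(-2\right) \left(-2\right) = 4$)
$\left(v{\left(y{\left(2 \right)},b{\left(8,-1 \right)} \right)} - \frac{2014}{-2395}\right) - 2760 = \left(4 - \frac{2014}{-2395}\right) - 2760 = \left(4 - 2014 \left(- \frac{1}{2395}\right)\right) - 2760 = \left(4 - - \frac{2014}{2395}\right) - 2760 = \left(4 + \frac{2014}{2395}\right) - 2760 = \frac{11594}{2395} - 2760 = - \frac{6598606}{2395}$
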